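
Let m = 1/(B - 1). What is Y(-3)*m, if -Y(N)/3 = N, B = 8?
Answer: 9/7 ≈ 1.2857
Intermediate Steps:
m = ⅐ (m = 1/(8 - 1) = 1/7 = ⅐ ≈ 0.14286)
Y(N) = -3*N
Y(-3)*m = -3*(-3)*(⅐) = 9*(⅐) = 9/7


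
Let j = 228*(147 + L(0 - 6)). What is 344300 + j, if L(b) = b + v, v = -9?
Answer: 374396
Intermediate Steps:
L(b) = -9 + b (L(b) = b - 9 = -9 + b)
j = 30096 (j = 228*(147 + (-9 + (0 - 6))) = 228*(147 + (-9 - 6)) = 228*(147 - 15) = 228*132 = 30096)
344300 + j = 344300 + 30096 = 374396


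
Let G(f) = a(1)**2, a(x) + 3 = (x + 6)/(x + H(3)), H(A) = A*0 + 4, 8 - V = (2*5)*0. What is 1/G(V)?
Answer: 25/64 ≈ 0.39063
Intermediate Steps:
V = 8 (V = 8 - 2*5*0 = 8 - 10*0 = 8 - 1*0 = 8 + 0 = 8)
H(A) = 4 (H(A) = 0 + 4 = 4)
a(x) = -3 + (6 + x)/(4 + x) (a(x) = -3 + (x + 6)/(x + 4) = -3 + (6 + x)/(4 + x))
G(f) = 64/25 (G(f) = (2*(-3 - 1*1)/(4 + 1))**2 = (2*(-3 - 1)/5)**2 = (2*(1/5)*(-4))**2 = (-8/5)**2 = 64/25)
1/G(V) = 1/(64/25) = 25/64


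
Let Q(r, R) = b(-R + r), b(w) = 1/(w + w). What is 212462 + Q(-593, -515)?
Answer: 33144071/156 ≈ 2.1246e+5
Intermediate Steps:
b(w) = 1/(2*w)
Q(r, R) = 1/(2*(r - R)) (Q(r, R) = 1/(2*(-R + r)) = 1/(2*(r - R)))
212462 + Q(-593, -515) = 212462 + 1/(2*(-593 - 1*(-515))) = 212462 + 1/(2*(-593 + 515)) = 212462 + (½)/(-78) = 212462 + (½)*(-1/78) = 212462 - 1/156 = 33144071/156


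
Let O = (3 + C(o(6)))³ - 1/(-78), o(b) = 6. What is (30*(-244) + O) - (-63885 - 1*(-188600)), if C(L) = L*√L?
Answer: -10144991/78 + 1458*√6 ≈ -1.2649e+5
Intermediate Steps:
C(L) = L^(3/2)
O = 1/78 + (3 + 6*√6)³ (O = (3 + 6^(3/2))³ - 1/(-78) = (3 + 6*√6)³ - 1*(-1/78) = (3 + 6*√6)³ + 1/78 = 1/78 + (3 + 6*√6)³ ≈ 5542.4)
(30*(-244) + O) - (-63885 - 1*(-188600)) = (30*(-244) + (153739/78 + 1458*√6)) - (-63885 - 1*(-188600)) = (-7320 + (153739/78 + 1458*√6)) - (-63885 + 188600) = (-417221/78 + 1458*√6) - 1*124715 = (-417221/78 + 1458*√6) - 124715 = -10144991/78 + 1458*√6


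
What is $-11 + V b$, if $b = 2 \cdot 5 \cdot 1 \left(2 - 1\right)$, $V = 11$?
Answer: $99$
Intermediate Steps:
$b = 10$ ($b = 10 \cdot 1 \cdot 1 = 10 \cdot 1 = 10$)
$-11 + V b = -11 + 11 \cdot 10 = -11 + 110 = 99$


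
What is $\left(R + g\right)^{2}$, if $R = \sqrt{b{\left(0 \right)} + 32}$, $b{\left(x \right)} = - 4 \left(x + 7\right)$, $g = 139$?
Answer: $19881$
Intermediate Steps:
$b{\left(x \right)} = -28 - 4 x$ ($b{\left(x \right)} = - 4 \left(7 + x\right) = -28 - 4 x$)
$R = 2$ ($R = \sqrt{\left(-28 - 0\right) + 32} = \sqrt{\left(-28 + 0\right) + 32} = \sqrt{-28 + 32} = \sqrt{4} = 2$)
$\left(R + g\right)^{2} = \left(2 + 139\right)^{2} = 141^{2} = 19881$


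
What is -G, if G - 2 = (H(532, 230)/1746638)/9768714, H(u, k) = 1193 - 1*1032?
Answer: -34124814167225/17062407083532 ≈ -2.0000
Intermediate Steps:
H(u, k) = 161 (H(u, k) = 1193 - 1032 = 161)
G = 34124814167225/17062407083532 (G = 2 + (161/1746638)/9768714 = 2 + (161*(1/1746638))*(1/9768714) = 2 + (161/1746638)*(1/9768714) = 2 + 161/17062407083532 = 34124814167225/17062407083532 ≈ 2.0000)
-G = -1*34124814167225/17062407083532 = -34124814167225/17062407083532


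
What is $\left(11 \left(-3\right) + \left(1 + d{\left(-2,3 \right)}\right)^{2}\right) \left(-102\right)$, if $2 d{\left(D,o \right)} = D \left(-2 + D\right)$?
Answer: $816$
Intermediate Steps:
$d{\left(D,o \right)} = \frac{D \left(-2 + D\right)}{2}$
$\left(11 \left(-3\right) + \left(1 + d{\left(-2,3 \right)}\right)^{2}\right) \left(-102\right) = \left(11 \left(-3\right) + \left(1 + \frac{1}{2} \left(-2\right) \left(-2 - 2\right)\right)^{2}\right) \left(-102\right) = \left(-33 + \left(1 + \frac{1}{2} \left(-2\right) \left(-4\right)\right)^{2}\right) \left(-102\right) = \left(-33 + \left(1 + 4\right)^{2}\right) \left(-102\right) = \left(-33 + 5^{2}\right) \left(-102\right) = \left(-33 + 25\right) \left(-102\right) = \left(-8\right) \left(-102\right) = 816$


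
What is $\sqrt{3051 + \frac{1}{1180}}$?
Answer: $\frac{\sqrt{1062053395}}{590} \approx 55.236$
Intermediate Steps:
$\sqrt{3051 + \frac{1}{1180}} = \sqrt{\frac{3600181}{1180}} = \frac{\sqrt{1062053395}}{590}$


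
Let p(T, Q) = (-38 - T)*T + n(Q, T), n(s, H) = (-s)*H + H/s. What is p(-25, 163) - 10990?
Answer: -1074195/163 ≈ -6590.2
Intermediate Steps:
n(s, H) = H/s - H*s (n(s, H) = -H*s + H/s = H/s - H*s)
p(T, Q) = T/Q + T*(-38 - T) - Q*T (p(T, Q) = (-38 - T)*T + (T/Q - T*Q) = T*(-38 - T) + (T/Q - Q*T) = T/Q + T*(-38 - T) - Q*T)
p(-25, 163) - 10990 = -25*(1 - 1*163*(38 + 163 - 25))/163 - 10990 = -25*1/163*(1 - 1*163*176) - 10990 = -25*1/163*(1 - 28688) - 10990 = -25*1/163*(-28687) - 10990 = 717175/163 - 10990 = -1074195/163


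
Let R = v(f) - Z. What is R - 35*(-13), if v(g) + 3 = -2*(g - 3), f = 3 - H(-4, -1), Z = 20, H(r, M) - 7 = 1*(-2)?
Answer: 442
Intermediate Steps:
H(r, M) = 5 (H(r, M) = 7 + 1*(-2) = 7 - 2 = 5)
f = -2 (f = 3 - 1*5 = 3 - 5 = -2)
v(g) = 3 - 2*g (v(g) = -3 - 2*(g - 3) = -3 - 2*(-3 + g) = -3 + (6 - 2*g) = 3 - 2*g)
R = -13 (R = (3 - 2*(-2)) - 1*20 = (3 + 4) - 20 = 7 - 20 = -13)
R - 35*(-13) = -13 - 35*(-13) = -13 + 455 = 442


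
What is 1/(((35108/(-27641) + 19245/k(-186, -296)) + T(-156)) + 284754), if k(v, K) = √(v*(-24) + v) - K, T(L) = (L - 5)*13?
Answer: 38851981267462/10984546202492608481 + 285602215*√4278/98860915822433476329 ≈ 3.5372e-6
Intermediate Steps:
T(L) = -65 + 13*L (T(L) = (-5 + L)*13 = -65 + 13*L)
k(v, K) = -K + √23*√(-v) (k(v, K) = √(-24*v + v) - K = √(-23*v) - K = √23*√(-v) - K = -K + √23*√(-v))
1/(((35108/(-27641) + 19245/k(-186, -296)) + T(-156)) + 284754) = 1/(((35108/(-27641) + 19245/(-1*(-296) + √23*√(-1*(-186)))) + (-65 + 13*(-156))) + 284754) = 1/(((35108*(-1/27641) + 19245/(296 + √23*√186)) + (-65 - 2028)) + 284754) = 1/(((-268/211 + 19245/(296 + √4278)) - 2093) + 284754) = 1/((-441891/211 + 19245/(296 + √4278)) + 284754) = 1/(59641203/211 + 19245/(296 + √4278))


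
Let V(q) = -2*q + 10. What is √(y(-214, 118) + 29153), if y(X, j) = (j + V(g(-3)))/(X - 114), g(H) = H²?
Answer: √196022517/82 ≈ 170.74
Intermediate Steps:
V(q) = 10 - 2*q
y(X, j) = (-8 + j)/(-114 + X) (y(X, j) = (j + (10 - 2*(-3)²))/(X - 114) = (j + (10 - 2*9))/(-114 + X) = (j + (10 - 18))/(-114 + X) = (j - 8)/(-114 + X) = (-8 + j)/(-114 + X))
√(y(-214, 118) + 29153) = √((-8 + 118)/(-114 - 214) + 29153) = √(110/(-328) + 29153) = √(-1/328*110 + 29153) = √(-55/164 + 29153) = √(4781037/164) = √196022517/82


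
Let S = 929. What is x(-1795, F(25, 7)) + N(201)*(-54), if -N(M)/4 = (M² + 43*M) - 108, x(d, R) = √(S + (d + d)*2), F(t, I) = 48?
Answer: 10570176 + I*√6251 ≈ 1.057e+7 + 79.063*I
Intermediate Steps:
x(d, R) = √(929 + 4*d) (x(d, R) = √(929 + (d + d)*2) = √(929 + (2*d)*2) = √(929 + 4*d))
N(M) = 432 - 172*M - 4*M² (N(M) = -4*((M² + 43*M) - 108) = -4*(-108 + M² + 43*M) = 432 - 172*M - 4*M²)
x(-1795, F(25, 7)) + N(201)*(-54) = √(929 + 4*(-1795)) + (432 - 172*201 - 4*201²)*(-54) = √(929 - 7180) + (432 - 34572 - 4*40401)*(-54) = √(-6251) + (432 - 34572 - 161604)*(-54) = I*√6251 - 195744*(-54) = I*√6251 + 10570176 = 10570176 + I*√6251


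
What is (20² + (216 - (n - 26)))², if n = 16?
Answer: 391876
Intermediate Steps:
(20² + (216 - (n - 26)))² = (20² + (216 - (16 - 26)))² = (400 + (216 - 1*(-10)))² = (400 + (216 + 10))² = (400 + 226)² = 626² = 391876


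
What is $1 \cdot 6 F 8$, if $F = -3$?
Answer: $-144$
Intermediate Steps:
$1 \cdot 6 F 8 = 1 \cdot 6 \left(-3\right) 8 = 6 \left(-3\right) 8 = \left(-18\right) 8 = -144$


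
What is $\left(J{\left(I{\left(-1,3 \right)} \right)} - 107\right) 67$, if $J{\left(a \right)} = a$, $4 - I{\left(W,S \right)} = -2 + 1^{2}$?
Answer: $-6834$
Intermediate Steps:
$I{\left(W,S \right)} = 5$ ($I{\left(W,S \right)} = 4 - \left(-2 + 1^{2}\right) = 4 - \left(-2 + 1\right) = 4 - -1 = 4 + 1 = 5$)
$\left(J{\left(I{\left(-1,3 \right)} \right)} - 107\right) 67 = \left(5 - 107\right) 67 = \left(-102\right) 67 = -6834$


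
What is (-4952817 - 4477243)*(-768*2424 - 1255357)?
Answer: 29393393289340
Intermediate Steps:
(-4952817 - 4477243)*(-768*2424 - 1255357) = -9430060*(-1861632 - 1255357) = -9430060*(-3116989) = 29393393289340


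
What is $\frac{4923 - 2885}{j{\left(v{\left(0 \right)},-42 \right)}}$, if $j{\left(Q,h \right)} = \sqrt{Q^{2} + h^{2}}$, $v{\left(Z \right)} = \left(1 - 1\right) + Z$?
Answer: $\frac{1019}{21} \approx 48.524$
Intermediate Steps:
$v{\left(Z \right)} = Z$ ($v{\left(Z \right)} = 0 + Z = Z$)
$\frac{4923 - 2885}{j{\left(v{\left(0 \right)},-42 \right)}} = \frac{4923 - 2885}{\sqrt{0^{2} + \left(-42\right)^{2}}} = \frac{4923 - 2885}{\sqrt{0 + 1764}} = \frac{2038}{\sqrt{1764}} = \frac{2038}{42} = 2038 \cdot \frac{1}{42} = \frac{1019}{21}$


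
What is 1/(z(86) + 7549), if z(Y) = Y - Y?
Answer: 1/7549 ≈ 0.00013247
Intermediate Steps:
z(Y) = 0
1/(z(86) + 7549) = 1/(0 + 7549) = 1/7549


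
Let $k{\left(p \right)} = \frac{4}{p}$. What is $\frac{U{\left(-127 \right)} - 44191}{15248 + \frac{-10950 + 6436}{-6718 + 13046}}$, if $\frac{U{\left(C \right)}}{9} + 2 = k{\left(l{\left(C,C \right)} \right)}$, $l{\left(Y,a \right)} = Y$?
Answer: $- \frac{17764527956}{6126786705} \approx -2.8995$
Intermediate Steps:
$U{\left(C \right)} = -18 + \frac{36}{C}$ ($U{\left(C \right)} = -18 + 9 \frac{4}{C} = -18 + \frac{36}{C}$)
$\frac{U{\left(-127 \right)} - 44191}{15248 + \frac{-10950 + 6436}{-6718 + 13046}} = \frac{\left(-18 + \frac{36}{-127}\right) - 44191}{15248 + \frac{-10950 + 6436}{-6718 + 13046}} = \frac{\left(-18 + 36 \left(- \frac{1}{127}\right)\right) - 44191}{15248 - \frac{4514}{6328}} = \frac{\left(-18 - \frac{36}{127}\right) - 44191}{15248 - \frac{2257}{3164}} = \frac{- \frac{2322}{127} - 44191}{15248 - \frac{2257}{3164}} = - \frac{5614579}{127 \cdot \frac{48242415}{3164}} = \left(- \frac{5614579}{127}\right) \frac{3164}{48242415} = - \frac{17764527956}{6126786705}$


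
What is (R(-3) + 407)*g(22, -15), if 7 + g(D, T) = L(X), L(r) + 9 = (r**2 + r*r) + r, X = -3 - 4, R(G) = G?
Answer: 30300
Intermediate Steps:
X = -7
L(r) = -9 + r + 2*r**2 (L(r) = -9 + ((r**2 + r*r) + r) = -9 + ((r**2 + r**2) + r) = -9 + (2*r**2 + r) = -9 + (r + 2*r**2) = -9 + r + 2*r**2)
g(D, T) = 75 (g(D, T) = -7 + (-9 - 7 + 2*(-7)**2) = -7 + (-9 - 7 + 2*49) = -7 + (-9 - 7 + 98) = -7 + 82 = 75)
(R(-3) + 407)*g(22, -15) = (-3 + 407)*75 = 404*75 = 30300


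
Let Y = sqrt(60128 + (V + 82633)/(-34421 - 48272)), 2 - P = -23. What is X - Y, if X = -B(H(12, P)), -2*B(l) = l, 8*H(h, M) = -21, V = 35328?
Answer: -21/16 - sqrt(411153461318899)/82693 ≈ -246.52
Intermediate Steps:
P = 25 (P = 2 - 1*(-23) = 2 + 23 = 25)
H(h, M) = -21/8 (H(h, M) = (1/8)*(-21) = -21/8)
B(l) = -l/2
X = -21/16 (X = -(-1)*(-21)/(2*8) = -1*21/16 = -21/16 ≈ -1.3125)
Y = sqrt(411153461318899)/82693 (Y = sqrt(60128 + (35328 + 82633)/(-34421 - 48272)) = sqrt(60128 + 117961/(-82693)) = sqrt(60128 + 117961*(-1/82693)) = sqrt(60128 - 117961/82693) = sqrt(4972046743/82693) = sqrt(411153461318899)/82693 ≈ 245.21)
X - Y = -21/16 - sqrt(411153461318899)/82693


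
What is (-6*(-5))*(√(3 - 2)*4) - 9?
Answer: 111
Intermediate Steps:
(-6*(-5))*(√(3 - 2)*4) - 9 = 30*(√1*4) - 9 = 30*(1*4) - 9 = 30*4 - 9 = 120 - 9 = 111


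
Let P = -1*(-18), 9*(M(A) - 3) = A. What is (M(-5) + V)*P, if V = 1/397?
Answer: 17486/397 ≈ 44.045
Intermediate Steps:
M(A) = 3 + A/9
P = 18
V = 1/397 ≈ 0.0025189
(M(-5) + V)*P = ((3 + (⅑)*(-5)) + 1/397)*18 = ((3 - 5/9) + 1/397)*18 = (22/9 + 1/397)*18 = (8743/3573)*18 = 17486/397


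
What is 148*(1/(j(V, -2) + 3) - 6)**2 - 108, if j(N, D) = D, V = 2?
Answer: 3592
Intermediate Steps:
148*(1/(j(V, -2) + 3) - 6)**2 - 108 = 148*(1/(-2 + 3) - 6)**2 - 108 = 148*(1/1 - 6)**2 - 108 = 148*(1 - 6)**2 - 108 = 148*(-5)**2 - 108 = 148*25 - 108 = 3700 - 108 = 3592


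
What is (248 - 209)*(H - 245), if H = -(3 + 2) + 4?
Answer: -9594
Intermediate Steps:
H = -1 (H = -1*5 + 4 = -5 + 4 = -1)
(248 - 209)*(H - 245) = (248 - 209)*(-1 - 245) = 39*(-246) = -9594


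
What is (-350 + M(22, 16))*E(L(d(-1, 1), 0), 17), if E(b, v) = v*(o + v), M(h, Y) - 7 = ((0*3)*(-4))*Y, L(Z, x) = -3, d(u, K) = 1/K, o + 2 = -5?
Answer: -58310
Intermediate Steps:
o = -7 (o = -2 - 5 = -7)
M(h, Y) = 7 (M(h, Y) = 7 + ((0*3)*(-4))*Y = 7 + (0*(-4))*Y = 7 + 0*Y = 7 + 0 = 7)
E(b, v) = v*(-7 + v)
(-350 + M(22, 16))*E(L(d(-1, 1), 0), 17) = (-350 + 7)*(17*(-7 + 17)) = -5831*10 = -343*170 = -58310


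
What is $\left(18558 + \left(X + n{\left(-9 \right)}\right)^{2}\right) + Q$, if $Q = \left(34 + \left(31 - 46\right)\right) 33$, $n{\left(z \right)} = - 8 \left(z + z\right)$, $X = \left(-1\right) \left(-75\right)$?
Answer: $67146$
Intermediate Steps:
$X = 75$
$n{\left(z \right)} = - 16 z$ ($n{\left(z \right)} = - 8 \cdot 2 z = - 16 z$)
$Q = 627$ ($Q = \left(34 - 15\right) 33 = 19 \cdot 33 = 627$)
$\left(18558 + \left(X + n{\left(-9 \right)}\right)^{2}\right) + Q = \left(18558 + \left(75 - -144\right)^{2}\right) + 627 = \left(18558 + \left(75 + 144\right)^{2}\right) + 627 = \left(18558 + 219^{2}\right) + 627 = \left(18558 + 47961\right) + 627 = 66519 + 627 = 67146$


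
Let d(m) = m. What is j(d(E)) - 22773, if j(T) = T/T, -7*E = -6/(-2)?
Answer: -22772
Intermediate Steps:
E = -3/7 (E = -(-6)/(7*(-2)) = -(-6)*(-1)/(7*2) = -⅐*3 = -3/7 ≈ -0.42857)
j(T) = 1
j(d(E)) - 22773 = 1 - 22773 = -22772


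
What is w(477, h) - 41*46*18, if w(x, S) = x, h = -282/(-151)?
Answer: -33471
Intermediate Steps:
h = 282/151 (h = -282*(-1/151) = 282/151 ≈ 1.8675)
w(477, h) - 41*46*18 = 477 - 41*46*18 = 477 - 1886*18 = 477 - 33948 = -33471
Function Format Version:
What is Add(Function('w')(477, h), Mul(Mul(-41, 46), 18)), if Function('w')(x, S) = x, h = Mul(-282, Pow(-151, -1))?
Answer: -33471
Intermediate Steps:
h = Rational(282, 151) (h = Mul(-282, Rational(-1, 151)) = Rational(282, 151) ≈ 1.8675)
Add(Function('w')(477, h), Mul(Mul(-41, 46), 18)) = Add(477, Mul(Mul(-41, 46), 18)) = Add(477, Mul(-1886, 18)) = Add(477, -33948) = -33471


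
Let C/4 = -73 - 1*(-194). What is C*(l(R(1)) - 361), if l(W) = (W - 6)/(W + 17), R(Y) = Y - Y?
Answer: -2973212/17 ≈ -1.7489e+5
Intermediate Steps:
R(Y) = 0
l(W) = (-6 + W)/(17 + W)
C = 484 (C = 4*(-73 - 1*(-194)) = 4*(-73 + 194) = 4*121 = 484)
C*(l(R(1)) - 361) = 484*((-6 + 0)/(17 + 0) - 361) = 484*(-6/17 - 361) = 484*(-6143/17) = -2973212/17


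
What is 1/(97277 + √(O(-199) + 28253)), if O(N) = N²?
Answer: 97277/9462746875 - √67854/9462746875 ≈ 1.0252e-5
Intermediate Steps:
1/(97277 + √(O(-199) + 28253)) = 1/(97277 + √((-199)² + 28253)) = 1/(97277 + √(39601 + 28253)) = 1/(97277 + √67854)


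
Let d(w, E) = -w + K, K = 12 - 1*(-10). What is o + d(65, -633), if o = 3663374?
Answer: 3663331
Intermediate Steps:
K = 22 (K = 12 + 10 = 22)
d(w, E) = 22 - w (d(w, E) = -w + 22 = 22 - w)
o + d(65, -633) = 3663374 + (22 - 1*65) = 3663374 + (22 - 65) = 3663374 - 43 = 3663331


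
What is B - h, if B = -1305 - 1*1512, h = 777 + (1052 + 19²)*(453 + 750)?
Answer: -1703433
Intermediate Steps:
h = 1700616 (h = 777 + (1052 + 361)*1203 = 777 + 1413*1203 = 777 + 1699839 = 1700616)
B = -2817 (B = -1305 - 1512 = -2817)
B - h = -2817 - 1*1700616 = -2817 - 1700616 = -1703433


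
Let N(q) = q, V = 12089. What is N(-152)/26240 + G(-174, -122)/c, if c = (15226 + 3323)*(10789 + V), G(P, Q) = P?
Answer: -32778403/5658186960 ≈ -0.0057931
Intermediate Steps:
c = 424364022 (c = (15226 + 3323)*(10789 + 12089) = 18549*22878 = 424364022)
N(-152)/26240 + G(-174, -122)/c = -152/26240 - 174/424364022 = -152*1/26240 - 174*1/424364022 = -19/3280 - 29/70727337 = -32778403/5658186960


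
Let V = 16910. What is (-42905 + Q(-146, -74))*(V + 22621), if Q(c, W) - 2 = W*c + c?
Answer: -1274677095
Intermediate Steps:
Q(c, W) = 2 + c + W*c (Q(c, W) = 2 + (W*c + c) = 2 + (c + W*c) = 2 + c + W*c)
(-42905 + Q(-146, -74))*(V + 22621) = (-42905 + (2 - 146 - 74*(-146)))*(16910 + 22621) = (-42905 + (2 - 146 + 10804))*39531 = (-42905 + 10660)*39531 = -32245*39531 = -1274677095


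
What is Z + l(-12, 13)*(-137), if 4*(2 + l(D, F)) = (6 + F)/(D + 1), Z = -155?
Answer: 7839/44 ≈ 178.16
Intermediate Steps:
l(D, F) = -2 + (6 + F)/(4*(1 + D)) (l(D, F) = -2 + ((6 + F)/(D + 1))/4 = -2 + ((6 + F)/(1 + D))/4 = -2 + (6 + F)/(4*(1 + D)))
Z + l(-12, 13)*(-137) = -155 + ((-2 + 13 - 8*(-12))/(4*(1 - 12)))*(-137) = -155 + ((¼)*(-2 + 13 + 96)/(-11))*(-137) = -155 + ((¼)*(-1/11)*107)*(-137) = -155 - 107/44*(-137) = -155 + 14659/44 = 7839/44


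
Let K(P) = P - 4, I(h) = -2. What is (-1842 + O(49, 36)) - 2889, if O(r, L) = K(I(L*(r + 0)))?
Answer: -4737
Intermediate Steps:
K(P) = -4 + P
O(r, L) = -6 (O(r, L) = -4 - 2 = -6)
(-1842 + O(49, 36)) - 2889 = (-1842 - 6) - 2889 = -1848 - 2889 = -4737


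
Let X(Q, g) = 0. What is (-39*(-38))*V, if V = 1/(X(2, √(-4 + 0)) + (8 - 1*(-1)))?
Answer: 494/3 ≈ 164.67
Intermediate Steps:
V = ⅑ (V = 1/(0 + (8 - 1*(-1))) = 1/(0 + (8 + 1)) = 1/(0 + 9) = 1/9 = ⅑ ≈ 0.11111)
(-39*(-38))*V = -39*(-38)*(⅑) = 1482*(⅑) = 494/3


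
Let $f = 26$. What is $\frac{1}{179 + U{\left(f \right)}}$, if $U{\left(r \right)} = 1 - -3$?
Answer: $\frac{1}{183} \approx 0.0054645$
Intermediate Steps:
$U{\left(r \right)} = 4$ ($U{\left(r \right)} = 1 + 3 = 4$)
$\frac{1}{179 + U{\left(f \right)}} = \frac{1}{179 + 4} = \frac{1}{183}$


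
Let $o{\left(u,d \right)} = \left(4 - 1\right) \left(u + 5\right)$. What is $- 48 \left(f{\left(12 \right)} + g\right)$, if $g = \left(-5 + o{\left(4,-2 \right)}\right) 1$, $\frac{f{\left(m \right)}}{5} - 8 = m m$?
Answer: $-37536$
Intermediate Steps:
$f{\left(m \right)} = 40 + 5 m^{2}$ ($f{\left(m \right)} = 40 + 5 m m = 40 + 5 m^{2}$)
$o{\left(u,d \right)} = 15 + 3 u$ ($o{\left(u,d \right)} = 3 \left(5 + u\right) = 15 + 3 u$)
$g = 22$ ($g = \left(-5 + \left(15 + 3 \cdot 4\right)\right) 1 = \left(-5 + \left(15 + 12\right)\right) 1 = \left(-5 + 27\right) 1 = 22 \cdot 1 = 22$)
$- 48 \left(f{\left(12 \right)} + g\right) = - 48 \left(\left(40 + 5 \cdot 12^{2}\right) + 22\right) = - 48 \left(\left(40 + 5 \cdot 144\right) + 22\right) = - 48 \left(\left(40 + 720\right) + 22\right) = - 48 \left(760 + 22\right) = \left(-48\right) 782 = -37536$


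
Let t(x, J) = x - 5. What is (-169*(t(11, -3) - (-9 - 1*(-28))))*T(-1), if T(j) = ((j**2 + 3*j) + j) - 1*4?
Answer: -15379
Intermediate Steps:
t(x, J) = -5 + x
T(j) = -4 + j**2 + 4*j (T(j) = (j**2 + 4*j) - 4 = -4 + j**2 + 4*j)
(-169*(t(11, -3) - (-9 - 1*(-28))))*T(-1) = (-169*((-5 + 11) - (-9 - 1*(-28))))*(-4 + (-1)**2 + 4*(-1)) = (-169*(6 - (-9 + 28)))*(-4 + 1 - 4) = -169*(6 - 1*19)*(-7) = -169*(6 - 19)*(-7) = -169*(-13)*(-7) = 2197*(-7) = -15379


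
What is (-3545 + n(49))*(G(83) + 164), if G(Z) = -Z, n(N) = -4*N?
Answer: -303021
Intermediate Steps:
(-3545 + n(49))*(G(83) + 164) = (-3545 - 4*49)*(-1*83 + 164) = (-3545 - 196)*(-83 + 164) = -3741*81 = -303021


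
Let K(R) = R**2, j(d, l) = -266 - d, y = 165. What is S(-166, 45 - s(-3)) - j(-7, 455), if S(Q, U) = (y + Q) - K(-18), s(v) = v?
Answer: -66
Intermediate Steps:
S(Q, U) = -159 + Q (S(Q, U) = (165 + Q) - 1*(-18)**2 = (165 + Q) - 1*324 = (165 + Q) - 324 = -159 + Q)
S(-166, 45 - s(-3)) - j(-7, 455) = (-159 - 166) - (-266 - 1*(-7)) = -325 - (-266 + 7) = -325 - 1*(-259) = -325 + 259 = -66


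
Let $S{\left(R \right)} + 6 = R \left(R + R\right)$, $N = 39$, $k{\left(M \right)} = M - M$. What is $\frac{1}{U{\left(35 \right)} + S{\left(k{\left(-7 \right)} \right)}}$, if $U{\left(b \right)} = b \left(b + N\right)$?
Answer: $\frac{1}{2584} \approx 0.000387$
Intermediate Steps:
$k{\left(M \right)} = 0$
$S{\left(R \right)} = -6 + 2 R^{2}$ ($S{\left(R \right)} = -6 + R \left(R + R\right) = -6 + R 2 R = -6 + 2 R^{2}$)
$U{\left(b \right)} = b \left(39 + b\right)$ ($U{\left(b \right)} = b \left(b + 39\right) = b \left(39 + b\right)$)
$\frac{1}{U{\left(35 \right)} + S{\left(k{\left(-7 \right)} \right)}} = \frac{1}{35 \left(39 + 35\right) - \left(6 - 2 \cdot 0^{2}\right)} = \frac{1}{35 \cdot 74 + \left(-6 + 2 \cdot 0\right)} = \frac{1}{2590 + \left(-6 + 0\right)} = \frac{1}{2590 - 6} = \frac{1}{2584}$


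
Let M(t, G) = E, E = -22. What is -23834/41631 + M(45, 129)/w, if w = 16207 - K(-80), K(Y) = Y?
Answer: -43233360/75338233 ≈ -0.57386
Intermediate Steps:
M(t, G) = -22
w = 16287 (w = 16207 - 1*(-80) = 16207 + 80 = 16287)
-23834/41631 + M(45, 129)/w = -23834/41631 - 22/16287 = -43233360/75338233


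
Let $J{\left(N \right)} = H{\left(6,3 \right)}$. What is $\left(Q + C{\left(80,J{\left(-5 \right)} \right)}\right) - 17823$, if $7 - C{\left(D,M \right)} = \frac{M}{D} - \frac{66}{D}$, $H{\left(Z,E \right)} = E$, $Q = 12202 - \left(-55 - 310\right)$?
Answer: $- \frac{419857}{80} \approx -5248.2$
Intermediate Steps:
$Q = 12567$ ($Q = 12202 - \left(-55 - 310\right) = 12202 - -365 = 12202 + 365 = 12567$)
$J{\left(N \right)} = 3$
$C{\left(D,M \right)} = 7 + \frac{66}{D} - \frac{M}{D}$ ($C{\left(D,M \right)} = 7 - \left(\frac{M}{D} - \frac{66}{D}\right) = 7 - \left(- \frac{66}{D} + \frac{M}{D}\right) = 7 + \frac{66}{D} - \frac{M}{D}$)
$\left(Q + C{\left(80,J{\left(-5 \right)} \right)}\right) - 17823 = \left(12567 + \frac{66 - 3 + 7 \cdot 80}{80}\right) - 17823 = \left(12567 + \frac{66 - 3 + 560}{80}\right) - 17823 = \left(12567 + \frac{1}{80} \cdot 623\right) - 17823 = \left(12567 + \frac{623}{80}\right) - 17823 = \frac{1005983}{80} - 17823 = - \frac{419857}{80}$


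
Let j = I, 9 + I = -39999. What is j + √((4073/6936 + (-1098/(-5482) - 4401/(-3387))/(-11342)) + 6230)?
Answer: -40008 + √79857287685865158286349317062/3580080500676 ≈ -39929.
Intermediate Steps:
I = -40008 (I = -9 - 39999 = -40008)
j = -40008
j + √((4073/6936 + (-1098/(-5482) - 4401/(-3387))/(-11342)) + 6230) = -40008 + √((4073/6936 + (-1098/(-5482) - 4401/(-3387))/(-11342)) + 6230) = -40008 + √((4073*(1/6936) + (-1098*(-1/5482) - 4401*(-1/3387))*(-1/11342)) + 6230) = -40008 + √((4073/6936 + (549/2741 + 1467/1129)*(-1/11342)) + 6230) = -40008 + √((4073/6936 + (4640868/3094589)*(-1/11342)) + 6230) = -40008 + √((4073/6936 - 2320434/17549414219) + 6230) = -40008 + √(71462669583763/121722737022984 + 6230) = -40008 + √(758404114322774083/121722737022984) = -40008 + √79857287685865158286349317062/3580080500676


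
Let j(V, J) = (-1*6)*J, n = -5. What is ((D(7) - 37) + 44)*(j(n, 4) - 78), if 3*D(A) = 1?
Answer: -748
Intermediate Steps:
D(A) = 1/3 (D(A) = (1/3)*1 = 1/3)
j(V, J) = -6*J
((D(7) - 37) + 44)*(j(n, 4) - 78) = ((1/3 - 37) + 44)*(-6*4 - 78) = (-110/3 + 44)*(-24 - 78) = (22/3)*(-102) = -748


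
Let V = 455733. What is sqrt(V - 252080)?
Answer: sqrt(203653) ≈ 451.28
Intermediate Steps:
sqrt(V - 252080) = sqrt(455733 - 252080) = sqrt(203653)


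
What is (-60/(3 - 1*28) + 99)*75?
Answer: 7605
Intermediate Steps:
(-60/(3 - 1*28) + 99)*75 = (-60/(3 - 28) + 99)*75 = (-60/(-25) + 99)*75 = (-60*(-1/25) + 99)*75 = (12/5 + 99)*75 = (507/5)*75 = 7605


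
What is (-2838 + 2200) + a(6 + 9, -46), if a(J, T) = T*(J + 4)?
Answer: -1512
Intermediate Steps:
a(J, T) = T*(4 + J)
(-2838 + 2200) + a(6 + 9, -46) = (-2838 + 2200) - 46*(4 + (6 + 9)) = -638 - 46*(4 + 15) = -638 - 46*19 = -638 - 874 = -1512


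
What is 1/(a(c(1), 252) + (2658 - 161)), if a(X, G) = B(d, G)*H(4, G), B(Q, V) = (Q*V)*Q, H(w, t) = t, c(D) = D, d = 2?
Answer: 1/256513 ≈ 3.8984e-6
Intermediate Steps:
B(Q, V) = V*Q²
a(X, G) = 4*G² (a(X, G) = (G*2²)*G = (G*4)*G = (4*G)*G = 4*G²)
1/(a(c(1), 252) + (2658 - 161)) = 1/(4*252² + (2658 - 161)) = 1/(4*63504 + 2497) = 1/(254016 + 2497) = 1/256513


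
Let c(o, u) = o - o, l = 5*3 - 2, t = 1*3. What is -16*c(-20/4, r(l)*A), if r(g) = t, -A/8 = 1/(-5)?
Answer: 0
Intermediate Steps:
t = 3
l = 13 (l = 15 - 2 = 13)
A = 8/5 (A = -8/(-5) = -8*(-⅕) = 8/5 ≈ 1.6000)
r(g) = 3
c(o, u) = 0
-16*c(-20/4, r(l)*A) = -16*0 = 0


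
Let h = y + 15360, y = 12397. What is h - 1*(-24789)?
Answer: 52546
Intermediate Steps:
h = 27757 (h = 12397 + 15360 = 27757)
h - 1*(-24789) = 27757 - 1*(-24789) = 27757 + 24789 = 52546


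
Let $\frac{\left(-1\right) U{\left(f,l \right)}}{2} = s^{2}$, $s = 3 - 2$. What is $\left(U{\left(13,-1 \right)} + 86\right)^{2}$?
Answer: $7056$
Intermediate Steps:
$s = 1$ ($s = 3 - 2 = 1$)
$U{\left(f,l \right)} = -2$ ($U{\left(f,l \right)} = - 2 \cdot 1^{2} = \left(-2\right) 1 = -2$)
$\left(U{\left(13,-1 \right)} + 86\right)^{2} = \left(-2 + 86\right)^{2} = 84^{2} = 7056$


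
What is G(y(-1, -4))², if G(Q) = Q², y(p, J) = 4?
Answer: 256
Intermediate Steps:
G(y(-1, -4))² = (4²)² = 16² = 256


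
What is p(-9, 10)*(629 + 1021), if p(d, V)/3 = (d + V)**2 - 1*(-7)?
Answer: 39600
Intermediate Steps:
p(d, V) = 21 + 3*(V + d)**2 (p(d, V) = 3*((d + V)**2 - 1*(-7)) = 3*((V + d)**2 + 7) = 3*(7 + (V + d)**2) = 21 + 3*(V + d)**2)
p(-9, 10)*(629 + 1021) = (21 + 3*(10 - 9)**2)*(629 + 1021) = (21 + 3*1**2)*1650 = (21 + 3*1)*1650 = (21 + 3)*1650 = 24*1650 = 39600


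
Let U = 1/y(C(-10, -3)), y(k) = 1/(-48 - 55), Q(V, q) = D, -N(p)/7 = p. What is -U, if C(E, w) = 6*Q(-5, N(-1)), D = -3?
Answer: 103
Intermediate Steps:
N(p) = -7*p
Q(V, q) = -3
C(E, w) = -18 (C(E, w) = 6*(-3) = -18)
y(k) = -1/103 (y(k) = 1/(-103) = -1/103)
U = -103 (U = 1/(-1/103) = -103)
-U = -1*(-103) = 103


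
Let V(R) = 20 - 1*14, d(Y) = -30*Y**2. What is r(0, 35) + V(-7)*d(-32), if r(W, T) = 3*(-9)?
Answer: -184347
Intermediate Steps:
r(W, T) = -27
V(R) = 6 (V(R) = 20 - 14 = 6)
r(0, 35) + V(-7)*d(-32) = -27 + 6*(-30*(-32)**2) = -27 + 6*(-30*1024) = -27 + 6*(-30720) = -27 - 184320 = -184347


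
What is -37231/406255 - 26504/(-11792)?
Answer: 41646591/19316770 ≈ 2.1560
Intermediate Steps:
-37231/406255 - 26504/(-11792) = -37231*1/406255 - 26504*(-1/11792) = -1201/13105 + 3313/1474 = 41646591/19316770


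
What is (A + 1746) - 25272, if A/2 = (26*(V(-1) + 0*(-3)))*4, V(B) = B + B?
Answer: -23942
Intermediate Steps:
V(B) = 2*B
A = -416 (A = 2*((26*(2*(-1) + 0*(-3)))*4) = 2*((26*(-2 + 0))*4) = 2*((26*(-2))*4) = 2*(-52*4) = 2*(-208) = -416)
(A + 1746) - 25272 = (-416 + 1746) - 25272 = 1330 - 25272 = -23942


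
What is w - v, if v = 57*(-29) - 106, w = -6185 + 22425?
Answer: 17999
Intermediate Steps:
w = 16240
v = -1759 (v = -1653 - 106 = -1759)
w - v = 16240 - 1*(-1759) = 16240 + 1759 = 17999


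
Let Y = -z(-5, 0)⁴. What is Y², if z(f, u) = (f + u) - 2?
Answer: 5764801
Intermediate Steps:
z(f, u) = -2 + f + u
Y = -2401 (Y = -(-2 - 5 + 0)⁴ = -1*(-7)⁴ = -1*2401 = -2401)
Y² = (-2401)² = 5764801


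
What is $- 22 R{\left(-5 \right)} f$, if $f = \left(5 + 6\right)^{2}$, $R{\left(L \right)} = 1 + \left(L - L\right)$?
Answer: $-2662$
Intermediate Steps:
$R{\left(L \right)} = 1$ ($R{\left(L \right)} = 1 + 0 = 1$)
$f = 121$ ($f = 11^{2} = 121$)
$- 22 R{\left(-5 \right)} f = \left(-22\right) 1 \cdot 121 = \left(-22\right) 121 = -2662$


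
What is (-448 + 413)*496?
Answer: -17360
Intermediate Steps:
(-448 + 413)*496 = -35*496 = -17360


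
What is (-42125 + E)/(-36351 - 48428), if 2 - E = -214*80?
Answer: 25003/84779 ≈ 0.29492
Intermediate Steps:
E = 17122 (E = 2 - (-214)*80 = 2 - 1*(-17120) = 2 + 17120 = 17122)
(-42125 + E)/(-36351 - 48428) = (-42125 + 17122)/(-36351 - 48428) = -25003/(-84779) = -25003*(-1/84779) = 25003/84779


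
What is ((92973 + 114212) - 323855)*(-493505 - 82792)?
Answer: 67236570990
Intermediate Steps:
((92973 + 114212) - 323855)*(-493505 - 82792) = (207185 - 323855)*(-576297) = -116670*(-576297) = 67236570990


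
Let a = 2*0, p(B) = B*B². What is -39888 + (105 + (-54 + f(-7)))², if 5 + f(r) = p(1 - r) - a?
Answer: 271476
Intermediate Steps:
p(B) = B³
a = 0
f(r) = -5 + (1 - r)³ (f(r) = -5 + ((1 - r)³ - 1*0) = -5 + ((1 - r)³ + 0) = -5 + (1 - r)³)
-39888 + (105 + (-54 + f(-7)))² = -39888 + (105 + (-54 + (-5 - (-1 - 7)³)))² = -39888 + (105 + (-54 + (-5 - 1*(-8)³)))² = -39888 + (105 + (-54 + (-5 - 1*(-512))))² = -39888 + (105 + (-54 + (-5 + 512)))² = -39888 + (105 + (-54 + 507))² = -39888 + (105 + 453)² = -39888 + 558² = -39888 + 311364 = 271476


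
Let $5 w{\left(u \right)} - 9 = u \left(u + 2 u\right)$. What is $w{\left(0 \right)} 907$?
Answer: $\frac{8163}{5} \approx 1632.6$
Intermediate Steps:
$w{\left(u \right)} = \frac{9}{5} + \frac{3 u^{2}}{5}$ ($w{\left(u \right)} = \frac{9}{5} + \frac{u \left(u + 2 u\right)}{5} = \frac{9}{5} + \frac{u 3 u}{5} = \frac{9}{5} + \frac{3 u^{2}}{5}$)
$w{\left(0 \right)} 907 = \left(\frac{9}{5} + \frac{3 \cdot 0^{2}}{5}\right) 907 = \left(\frac{9}{5} + \frac{3}{5} \cdot 0\right) 907 = \left(\frac{9}{5} + 0\right) 907 = \frac{9}{5} \cdot 907 = \frac{8163}{5}$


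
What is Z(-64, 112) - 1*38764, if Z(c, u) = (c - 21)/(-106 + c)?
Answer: -77527/2 ≈ -38764.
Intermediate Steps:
Z(c, u) = (-21 + c)/(-106 + c)
Z(-64, 112) - 1*38764 = (-21 - 64)/(-106 - 64) - 1*38764 = -85/(-170) - 38764 = -1/170*(-85) - 38764 = ½ - 38764 = -77527/2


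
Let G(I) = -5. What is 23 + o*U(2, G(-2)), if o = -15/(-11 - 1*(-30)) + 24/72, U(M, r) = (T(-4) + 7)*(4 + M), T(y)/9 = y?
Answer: 1945/19 ≈ 102.37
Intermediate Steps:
T(y) = 9*y
U(M, r) = -116 - 29*M (U(M, r) = (9*(-4) + 7)*(4 + M) = (-36 + 7)*(4 + M) = -29*(4 + M) = -116 - 29*M)
o = -26/57 (o = -15/(-11 + 30) + 24*(1/72) = -15/19 + 1/3 = -26/57 ≈ -0.45614)
23 + o*U(2, G(-2)) = 23 - 26*(-116 - 29*2)/57 = 23 - 26*(-116 - 58)/57 = 23 - 26/57*(-174) = 23 + 1508/19 = 1945/19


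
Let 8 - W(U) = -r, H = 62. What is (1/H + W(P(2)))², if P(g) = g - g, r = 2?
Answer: 385641/3844 ≈ 100.32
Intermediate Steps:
P(g) = 0
W(U) = 10 (W(U) = 8 - (-1)*2 = 8 - 1*(-2) = 8 + 2 = 10)
(1/H + W(P(2)))² = (1/62 + 10)² = (621/62)² = 385641/3844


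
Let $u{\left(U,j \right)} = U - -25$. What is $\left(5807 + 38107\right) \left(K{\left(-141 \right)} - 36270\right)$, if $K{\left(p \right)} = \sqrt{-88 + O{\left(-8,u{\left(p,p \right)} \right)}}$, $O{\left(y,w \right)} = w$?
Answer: $-1592760780 + 87828 i \sqrt{51} \approx -1.5928 \cdot 10^{9} + 6.2722 \cdot 10^{5} i$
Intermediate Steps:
$u{\left(U,j \right)} = 25 + U$ ($u{\left(U,j \right)} = U + 25 = 25 + U$)
$K{\left(p \right)} = \sqrt{-63 + p}$ ($K{\left(p \right)} = \sqrt{-88 + \left(25 + p\right)} = \sqrt{-63 + p}$)
$\left(5807 + 38107\right) \left(K{\left(-141 \right)} - 36270\right) = \left(5807 + 38107\right) \left(\sqrt{-63 - 141} - 36270\right) = 43914 \left(\sqrt{-204} - 36270\right) = 43914 \left(2 i \sqrt{51} - 36270\right) = 43914 \left(-36270 + 2 i \sqrt{51}\right) = -1592760780 + 87828 i \sqrt{51}$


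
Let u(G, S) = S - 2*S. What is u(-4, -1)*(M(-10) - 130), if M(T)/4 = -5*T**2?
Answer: -2130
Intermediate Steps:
M(T) = -20*T**2 (M(T) = 4*(-5*T**2) = -20*T**2)
u(G, S) = -S
u(-4, -1)*(M(-10) - 130) = (-1*(-1))*(-20*(-10)**2 - 130) = 1*(-20*100 - 130) = 1*(-2000 - 130) = 1*(-2130) = -2130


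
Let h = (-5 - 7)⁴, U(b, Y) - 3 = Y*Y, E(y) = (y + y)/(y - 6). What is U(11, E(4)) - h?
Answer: -20717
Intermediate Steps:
E(y) = 2*y/(-6 + y) (E(y) = (2*y)/(-6 + y) = 2*y/(-6 + y))
U(b, Y) = 3 + Y² (U(b, Y) = 3 + Y*Y = 3 + Y²)
h = 20736 (h = (-12)⁴ = 20736)
U(11, E(4)) - h = (3 + (2*4/(-6 + 4))²) - 1*20736 = (3 + (2*4/(-2))²) - 20736 = (3 + (2*4*(-½))²) - 20736 = (3 + (-4)²) - 20736 = (3 + 16) - 20736 = 19 - 20736 = -20717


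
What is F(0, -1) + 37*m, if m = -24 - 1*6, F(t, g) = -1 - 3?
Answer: -1114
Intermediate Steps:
F(t, g) = -4
m = -30 (m = -24 - 6 = -30)
F(0, -1) + 37*m = -4 + 37*(-30) = -4 - 1110 = -1114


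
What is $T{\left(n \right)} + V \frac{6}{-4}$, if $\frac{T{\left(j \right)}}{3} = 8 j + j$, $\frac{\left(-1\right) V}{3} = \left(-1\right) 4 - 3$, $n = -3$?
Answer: $- \frac{225}{2} \approx -112.5$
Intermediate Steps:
$V = 21$ ($V = - 3 \left(\left(-1\right) 4 - 3\right) = - 3 \left(-4 - 3\right) = \left(-3\right) \left(-7\right) = 21$)
$T{\left(j \right)} = 27 j$ ($T{\left(j \right)} = 3 \left(8 j + j\right) = 3 \cdot 9 j = 27 j$)
$T{\left(n \right)} + V \frac{6}{-4} = 27 \left(-3\right) + 21 \frac{6}{-4} = -81 + 21 \cdot 6 \left(- \frac{1}{4}\right) = -81 + 21 \left(- \frac{3}{2}\right) = -81 - \frac{63}{2} = - \frac{225}{2}$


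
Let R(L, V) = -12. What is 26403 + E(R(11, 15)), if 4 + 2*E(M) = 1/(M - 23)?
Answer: 1848069/70 ≈ 26401.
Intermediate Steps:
E(M) = -2 + 1/(2*(-23 + M)) (E(M) = -2 + 1/(2*(M - 23)) = -2 + 1/(2*(-23 + M)))
26403 + E(R(11, 15)) = 26403 + (93 - 4*(-12))/(2*(-23 - 12)) = 26403 + (½)*(93 + 48)/(-35) = 26403 + (½)*(-1/35)*141 = 26403 - 141/70 = 1848069/70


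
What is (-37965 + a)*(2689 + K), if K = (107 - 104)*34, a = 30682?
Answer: -20326853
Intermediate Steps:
K = 102 (K = 3*34 = 102)
(-37965 + a)*(2689 + K) = (-37965 + 30682)*(2689 + 102) = -7283*2791 = -20326853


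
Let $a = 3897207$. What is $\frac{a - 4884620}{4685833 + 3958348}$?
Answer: $- \frac{141059}{1234883} \approx -0.11423$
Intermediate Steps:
$\frac{a - 4884620}{4685833 + 3958348} = \frac{3897207 - 4884620}{4685833 + 3958348} = - \frac{987413}{8644181} = \left(-987413\right) \frac{1}{8644181} = - \frac{141059}{1234883}$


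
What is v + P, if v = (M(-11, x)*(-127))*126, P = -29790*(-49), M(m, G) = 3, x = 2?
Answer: 1411704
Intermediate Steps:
P = 1459710 (P = -4965*(-294) = 1459710)
v = -48006 (v = (3*(-127))*126 = -381*126 = -48006)
v + P = -48006 + 1459710 = 1411704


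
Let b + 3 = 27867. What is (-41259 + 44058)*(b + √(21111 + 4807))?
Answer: 77991336 + 2799*√25918 ≈ 7.8442e+7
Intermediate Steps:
b = 27864 (b = -3 + 27867 = 27864)
(-41259 + 44058)*(b + √(21111 + 4807)) = (-41259 + 44058)*(27864 + √(21111 + 4807)) = 2799*(27864 + √25918) = 77991336 + 2799*√25918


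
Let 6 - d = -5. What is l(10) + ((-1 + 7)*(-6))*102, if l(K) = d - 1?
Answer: -3662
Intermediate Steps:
d = 11 (d = 6 - 1*(-5) = 6 + 5 = 11)
l(K) = 10 (l(K) = 11 - 1 = 10)
l(10) + ((-1 + 7)*(-6))*102 = 10 + ((-1 + 7)*(-6))*102 = 10 + (6*(-6))*102 = 10 - 36*102 = 10 - 3672 = -3662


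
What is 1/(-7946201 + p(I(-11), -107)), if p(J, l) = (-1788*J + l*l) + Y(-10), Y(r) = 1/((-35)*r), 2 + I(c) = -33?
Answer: -350/2755260199 ≈ -1.2703e-7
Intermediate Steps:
I(c) = -35 (I(c) = -2 - 33 = -35)
Y(r) = -1/(35*r)
p(J, l) = 1/350 + l**2 - 1788*J (p(J, l) = (-1788*J + l*l) - 1/35/(-10) = (-1788*J + l**2) - 1/35*(-1/10) = (l**2 - 1788*J) + 1/350 = 1/350 + l**2 - 1788*J)
1/(-7946201 + p(I(-11), -107)) = 1/(-7946201 + (1/350 + (-107)**2 - 1788*(-35))) = 1/(-7946201 + (1/350 + 11449 + 62580)) = 1/(-7946201 + 25910151/350) = 1/(-2755260199/350) = -350/2755260199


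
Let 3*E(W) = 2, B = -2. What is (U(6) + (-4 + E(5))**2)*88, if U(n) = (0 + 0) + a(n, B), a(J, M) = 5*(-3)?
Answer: -3080/9 ≈ -342.22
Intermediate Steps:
E(W) = 2/3 (E(W) = (1/3)*2 = 2/3)
a(J, M) = -15
U(n) = -15 (U(n) = (0 + 0) - 15 = 0 - 15 = -15)
(U(6) + (-4 + E(5))**2)*88 = (-15 + (-4 + 2/3)**2)*88 = (-15 + (-10/3)**2)*88 = (-15 + 100/9)*88 = -35/9*88 = -3080/9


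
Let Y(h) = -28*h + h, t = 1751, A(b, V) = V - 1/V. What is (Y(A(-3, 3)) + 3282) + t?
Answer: 4961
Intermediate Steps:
Y(h) = -27*h
(Y(A(-3, 3)) + 3282) + t = (-27*(3 - 1/3) + 3282) + 1751 = (-27*(3 - 1*⅓) + 3282) + 1751 = (-27*(3 - ⅓) + 3282) + 1751 = (-27*8/3 + 3282) + 1751 = (-72 + 3282) + 1751 = 3210 + 1751 = 4961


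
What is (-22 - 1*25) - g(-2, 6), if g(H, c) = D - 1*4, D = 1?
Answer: -44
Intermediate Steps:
g(H, c) = -3 (g(H, c) = 1 - 1*4 = 1 - 4 = -3)
(-22 - 1*25) - g(-2, 6) = (-22 - 1*25) - 1*(-3) = (-22 - 25) + 3 = -47 + 3 = -44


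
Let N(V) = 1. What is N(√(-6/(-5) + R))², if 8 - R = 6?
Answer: 1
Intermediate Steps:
R = 2 (R = 8 - 1*6 = 8 - 6 = 2)
N(√(-6/(-5) + R))² = 1² = 1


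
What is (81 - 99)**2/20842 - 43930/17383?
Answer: -454978484/181148243 ≈ -2.5116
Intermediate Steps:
(81 - 99)**2/20842 - 43930/17383 = (-18)**2*(1/20842) - 43930*1/17383 = 324*(1/20842) - 43930/17383 = 162/10421 - 43930/17383 = -454978484/181148243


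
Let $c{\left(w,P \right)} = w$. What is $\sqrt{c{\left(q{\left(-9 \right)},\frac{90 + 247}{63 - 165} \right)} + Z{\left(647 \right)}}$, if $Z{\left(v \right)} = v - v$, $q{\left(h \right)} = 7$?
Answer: $\sqrt{7} \approx 2.6458$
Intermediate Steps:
$Z{\left(v \right)} = 0$
$\sqrt{c{\left(q{\left(-9 \right)},\frac{90 + 247}{63 - 165} \right)} + Z{\left(647 \right)}} = \sqrt{7 + 0} = \sqrt{7}$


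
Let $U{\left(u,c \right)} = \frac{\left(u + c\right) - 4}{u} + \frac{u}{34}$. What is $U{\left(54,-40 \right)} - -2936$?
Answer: $\frac{1348438}{459} \approx 2937.8$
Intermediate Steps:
$U{\left(u,c \right)} = \frac{u}{34} + \frac{-4 + c + u}{u}$ ($U{\left(u,c \right)} = \frac{\left(c + u\right) - 4}{u} + u \frac{1}{34} = \frac{-4 + c + u}{u} + \frac{u}{34} = \frac{u}{34} + \frac{-4 + c + u}{u}$)
$U{\left(54,-40 \right)} - -2936 = \frac{-4 - 40 + \frac{1}{34} \cdot 54 \left(34 + 54\right)}{54} - -2936 = \frac{-4 - 40 + \frac{1}{34} \cdot 54 \cdot 88}{54} + 2936 = \frac{-4 - 40 + \frac{2376}{17}}{54} + 2936 = \frac{1}{54} \cdot \frac{1628}{17} + 2936 = \frac{814}{459} + 2936 = \frac{1348438}{459}$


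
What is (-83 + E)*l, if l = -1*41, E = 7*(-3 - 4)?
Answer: 5412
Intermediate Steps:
E = -49 (E = 7*(-7) = -49)
l = -41
(-83 + E)*l = (-83 - 49)*(-41) = -132*(-41) = 5412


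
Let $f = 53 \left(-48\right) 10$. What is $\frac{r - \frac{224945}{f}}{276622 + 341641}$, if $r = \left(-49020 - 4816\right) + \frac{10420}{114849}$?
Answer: $- \frac{10484646269537}{120427680838752} \approx -0.087062$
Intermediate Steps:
$f = -25440$ ($f = \left(-2544\right) 10 = -25440$)
$r = - \frac{6183000344}{114849}$ ($r = -53836 + 10420 \cdot \frac{1}{114849} = -53836 + \frac{10420}{114849} = - \frac{6183000344}{114849} \approx -53836.0$)
$\frac{r - \frac{224945}{f}}{276622 + 341641} = \frac{- \frac{6183000344}{114849} - \frac{224945}{-25440}}{276622 + 341641} = \frac{- \frac{6183000344}{114849} - - \frac{44989}{5088}}{618263} = \left(- \frac{6183000344}{114849} + \frac{44989}{5088}\right) \frac{1}{618263} = \left(- \frac{10484646269537}{194783904}\right) \frac{1}{618263} = - \frac{10484646269537}{120427680838752}$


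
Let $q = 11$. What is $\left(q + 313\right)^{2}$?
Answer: $104976$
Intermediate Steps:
$\left(q + 313\right)^{2} = \left(11 + 313\right)^{2} = 324^{2} = 104976$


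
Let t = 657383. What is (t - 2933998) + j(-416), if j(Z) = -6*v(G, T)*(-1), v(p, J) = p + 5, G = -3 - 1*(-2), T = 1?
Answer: -2276591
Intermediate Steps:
G = -1 (G = -3 + 2 = -1)
v(p, J) = 5 + p
j(Z) = 24 (j(Z) = -6*(5 - 1)*(-1) = -6*4*(-1) = -24*(-1) = 24)
(t - 2933998) + j(-416) = (657383 - 2933998) + 24 = -2276615 + 24 = -2276591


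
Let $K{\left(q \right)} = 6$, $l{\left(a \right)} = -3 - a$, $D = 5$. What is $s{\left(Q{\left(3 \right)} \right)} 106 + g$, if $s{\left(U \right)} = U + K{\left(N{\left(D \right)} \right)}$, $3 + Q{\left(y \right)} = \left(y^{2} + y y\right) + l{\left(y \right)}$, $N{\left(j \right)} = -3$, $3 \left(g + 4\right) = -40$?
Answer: $\frac{4718}{3} \approx 1572.7$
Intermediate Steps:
$g = - \frac{52}{3}$ ($g = -4 + \frac{1}{3} \left(-40\right) = -4 - \frac{40}{3} = - \frac{52}{3} \approx -17.333$)
$Q{\left(y \right)} = -6 - y + 2 y^{2}$ ($Q{\left(y \right)} = -3 - \left(3 + y - y^{2} - y y\right) = -3 - \left(3 + y - 2 y^{2}\right) = -6 - y + 2 y^{2}$)
$s{\left(U \right)} = 6 + U$ ($s{\left(U \right)} = U + 6 = 6 + U$)
$s{\left(Q{\left(3 \right)} \right)} 106 + g = \left(6 - \left(9 - 18\right)\right) 106 - \frac{52}{3} = \left(6 - -9\right) 106 - \frac{52}{3} = \left(6 + 9\right) 106 - \frac{52}{3} = 15 \cdot 106 - \frac{52}{3} = 1590 - \frac{52}{3} = \frac{4718}{3}$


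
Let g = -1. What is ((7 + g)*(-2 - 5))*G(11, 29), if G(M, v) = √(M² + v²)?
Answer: -42*√962 ≈ -1302.7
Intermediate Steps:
((7 + g)*(-2 - 5))*G(11, 29) = ((7 - 1)*(-2 - 5))*√(11² + 29²) = (6*(-7))*√(121 + 841) = -42*√962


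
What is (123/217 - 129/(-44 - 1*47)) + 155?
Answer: 442853/2821 ≈ 156.98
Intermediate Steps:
(123/217 - 129/(-44 - 1*47)) + 155 = (123*(1/217) - 129/(-44 - 47)) + 155 = (123/217 - 129/(-91)) + 155 = (123/217 - 129*(-1/91)) + 155 = (123/217 + 129/91) + 155 = 5598/2821 + 155 = 442853/2821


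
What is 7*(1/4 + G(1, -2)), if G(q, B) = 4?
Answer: 119/4 ≈ 29.750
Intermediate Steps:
7*(1/4 + G(1, -2)) = 7*(1/4 + 4) = 7*(¼ + 4) = 7*(17/4) = 119/4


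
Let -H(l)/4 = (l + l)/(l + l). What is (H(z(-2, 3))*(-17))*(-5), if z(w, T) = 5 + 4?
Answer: -340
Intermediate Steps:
z(w, T) = 9
H(l) = -4 (H(l) = -4*(l + l)/(l + l) = -4*2*l/(2*l) = -4*2*l*1/(2*l) = -4*1 = -4)
(H(z(-2, 3))*(-17))*(-5) = -4*(-17)*(-5) = 68*(-5) = -340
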